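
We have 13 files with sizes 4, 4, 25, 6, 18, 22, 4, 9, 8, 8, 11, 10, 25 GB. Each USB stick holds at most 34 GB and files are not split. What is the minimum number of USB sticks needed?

5

Total = 25 + 25 + 22 + 18 + 11 + 10 + 9 + 8 + 8 + 6 + 4 + 4 + 4 = 154 GB.
Lower bound: ⌈154/34⌉ = 5 USB sticks.
A packing using 5 USB sticks:
  USB stick 1: 25 + 9 = 34
  USB stick 2: 25 + 8 = 33
  USB stick 3: 22 + 11 = 33
  USB stick 4: 18 + 10 + 6 = 34
  USB stick 5: 8 + 4 + 4 + 4 = 20
This matches the lower bound, so 5 is optimal.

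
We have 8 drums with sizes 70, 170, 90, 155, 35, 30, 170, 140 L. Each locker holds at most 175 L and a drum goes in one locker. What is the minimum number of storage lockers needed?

6

Total = 170 + 170 + 155 + 140 + 90 + 70 + 35 + 30 = 860 L.
Lower bound: ⌈860/175⌉ = 5 storage lockers.
A packing using 6 storage lockers:
  locker 1: 170 = 170
  locker 2: 170 = 170
  locker 3: 155 = 155
  locker 4: 140 + 35 = 175
  locker 5: 90 + 70 = 160
  locker 6: 30 = 30
No arrangement into 5 storage lockers stays within capacity, so 6 is optimal.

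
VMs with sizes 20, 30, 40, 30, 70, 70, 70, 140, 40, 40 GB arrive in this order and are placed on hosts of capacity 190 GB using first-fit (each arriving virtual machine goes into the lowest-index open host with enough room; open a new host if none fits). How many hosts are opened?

  20 → host 1 (new)  [load 20/190]
  30 → host 1  [load 50/190]
  40 → host 1  [load 90/190]
  30 → host 1  [load 120/190]
  70 → host 1  [load 190/190]
  70 → host 2 (new)  [load 70/190]
  70 → host 2  [load 140/190]
  140 → host 3 (new)  [load 140/190]
  40 → host 2  [load 180/190]
  40 → host 3  [load 180/190]
3 hosts opened.

3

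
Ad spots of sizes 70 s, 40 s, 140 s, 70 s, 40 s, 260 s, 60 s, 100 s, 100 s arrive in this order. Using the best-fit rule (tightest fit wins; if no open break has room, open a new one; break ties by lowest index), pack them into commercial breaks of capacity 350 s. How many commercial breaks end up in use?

  70 → break 1 (new)  [load 70/350]
  40 → break 1  [load 110/350]
  140 → break 1  [load 250/350]
  70 → break 1  [load 320/350]
  40 → break 2 (new)  [load 40/350]
  260 → break 2  [load 300/350]
  60 → break 3 (new)  [load 60/350]
  100 → break 3  [load 160/350]
  100 → break 3  [load 260/350]
3 commercial breaks opened.

3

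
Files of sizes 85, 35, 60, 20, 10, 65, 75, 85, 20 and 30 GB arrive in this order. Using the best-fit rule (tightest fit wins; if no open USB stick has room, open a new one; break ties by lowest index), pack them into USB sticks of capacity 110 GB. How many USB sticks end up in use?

  85 → USB stick 1 (new)  [load 85/110]
  35 → USB stick 2 (new)  [load 35/110]
  60 → USB stick 2  [load 95/110]
  20 → USB stick 1  [load 105/110]
  10 → USB stick 2  [load 105/110]
  65 → USB stick 3 (new)  [load 65/110]
  75 → USB stick 4 (new)  [load 75/110]
  85 → USB stick 5 (new)  [load 85/110]
  20 → USB stick 5  [load 105/110]
  30 → USB stick 4  [load 105/110]
5 USB sticks opened.

5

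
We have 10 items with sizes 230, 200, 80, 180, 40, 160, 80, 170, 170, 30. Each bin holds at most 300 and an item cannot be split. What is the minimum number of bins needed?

Total = 230 + 200 + 180 + 170 + 170 + 160 + 80 + 80 + 40 + 30 = 1340.
Lower bound: ⌈1340/300⌉ = 5 bins.
Also, 6 items each exceed 150, and no two of those can share a bin, so at least 6 bins are needed.
A packing using 6 bins:
  bin 1: 230 + 40 + 30 = 300
  bin 2: 200 + 80 = 280
  bin 3: 180 + 80 = 260
  bin 4: 170 = 170
  bin 5: 170 = 170
  bin 6: 160 = 160
This matches the lower bound, so 6 is optimal.

6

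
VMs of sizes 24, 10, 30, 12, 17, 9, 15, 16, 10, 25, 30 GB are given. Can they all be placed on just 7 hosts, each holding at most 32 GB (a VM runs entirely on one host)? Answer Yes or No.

Yes

A valid assignment using 7 hosts:
  host 1: 30 = 30
  host 2: 30 = 30
  host 3: 25 = 25
  host 4: 24 = 24
  host 5: 17 + 15 = 32
  host 6: 16 + 12 = 28
  host 7: 10 + 10 + 9 = 29
Every load is within 32 GB, so 7 hosts suffice.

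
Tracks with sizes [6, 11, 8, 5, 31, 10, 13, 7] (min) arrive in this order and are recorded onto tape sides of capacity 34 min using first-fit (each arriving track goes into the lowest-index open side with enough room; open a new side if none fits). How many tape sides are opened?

3

  6 → side 1 (new)  [load 6/34]
  11 → side 1  [load 17/34]
  8 → side 1  [load 25/34]
  5 → side 1  [load 30/34]
  31 → side 2 (new)  [load 31/34]
  10 → side 3 (new)  [load 10/34]
  13 → side 3  [load 23/34]
  7 → side 3  [load 30/34]
3 tape sides opened.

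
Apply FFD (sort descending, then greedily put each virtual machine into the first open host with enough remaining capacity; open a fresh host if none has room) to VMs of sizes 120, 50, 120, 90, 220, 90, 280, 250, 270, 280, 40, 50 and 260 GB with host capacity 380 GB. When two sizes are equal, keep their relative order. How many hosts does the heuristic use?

Sorted descending: 280, 280, 270, 260, 250, 220, 120, 120, 90, 90, 50, 50, 40.
  280 → host 1 (new)  [load 280/380]
  280 → host 2 (new)  [load 280/380]
  270 → host 3 (new)  [load 270/380]
  260 → host 4 (new)  [load 260/380]
  250 → host 5 (new)  [load 250/380]
  220 → host 6 (new)  [load 220/380]
  120 → host 4  [load 380/380]
  120 → host 5  [load 370/380]
  90 → host 1  [load 370/380]
  90 → host 2  [load 370/380]
  50 → host 3  [load 320/380]
  50 → host 3  [load 370/380]
  40 → host 6  [load 260/380]
6 hosts opened.

6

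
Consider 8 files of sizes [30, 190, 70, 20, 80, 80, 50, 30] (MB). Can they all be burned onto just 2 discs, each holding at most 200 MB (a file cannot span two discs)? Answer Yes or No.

Total = 550 MB; ⌈550/200⌉ = 3.
At least 3 discs are required, but only 2 are allowed.

No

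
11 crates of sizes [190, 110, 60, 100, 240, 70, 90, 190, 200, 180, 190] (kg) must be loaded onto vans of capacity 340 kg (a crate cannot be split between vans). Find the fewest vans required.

Total = 240 + 200 + 190 + 190 + 190 + 180 + 110 + 100 + 90 + 70 + 60 = 1620 kg.
Lower bound: ⌈1620/340⌉ = 5 vans.
Also, 6 crates each exceed 170 kg, and no two of those can share a van, so at least 6 vans are needed.
A packing using 6 vans:
  van 1: 240 + 100 = 340
  van 2: 200 + 110 = 310
  van 3: 190 + 90 + 60 = 340
  van 4: 190 + 70 = 260
  van 5: 190 = 190
  van 6: 180 = 180
This matches the lower bound, so 6 is optimal.

6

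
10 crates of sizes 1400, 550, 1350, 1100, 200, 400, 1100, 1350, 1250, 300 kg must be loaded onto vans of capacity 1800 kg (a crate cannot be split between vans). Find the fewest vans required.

Total = 1400 + 1350 + 1350 + 1250 + 1100 + 1100 + 550 + 400 + 300 + 200 = 9000 kg.
Lower bound: ⌈9000/1800⌉ = 5 vans.
Also, 6 crates each exceed 900 kg, and no two of those can share a van, so at least 6 vans are needed.
A packing using 6 vans:
  van 1: 1400 + 400 = 1800
  van 2: 1350 + 300 = 1650
  van 3: 1350 + 200 = 1550
  van 4: 1250 + 550 = 1800
  van 5: 1100 = 1100
  van 6: 1100 = 1100
This matches the lower bound, so 6 is optimal.

6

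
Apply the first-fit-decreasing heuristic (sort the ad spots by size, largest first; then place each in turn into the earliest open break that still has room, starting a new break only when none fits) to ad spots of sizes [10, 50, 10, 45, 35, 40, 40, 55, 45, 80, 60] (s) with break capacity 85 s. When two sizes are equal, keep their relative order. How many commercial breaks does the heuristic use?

Sorted descending: 80, 60, 55, 50, 45, 45, 40, 40, 35, 10, 10.
  80 → break 1 (new)  [load 80/85]
  60 → break 2 (new)  [load 60/85]
  55 → break 3 (new)  [load 55/85]
  50 → break 4 (new)  [load 50/85]
  45 → break 5 (new)  [load 45/85]
  45 → break 6 (new)  [load 45/85]
  40 → break 5  [load 85/85]
  40 → break 6  [load 85/85]
  35 → break 4  [load 85/85]
  10 → break 2  [load 70/85]
  10 → break 2  [load 80/85]
6 commercial breaks opened.

6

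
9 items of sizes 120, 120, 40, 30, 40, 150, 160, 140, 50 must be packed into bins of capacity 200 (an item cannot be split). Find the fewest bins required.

Total = 160 + 150 + 140 + 120 + 120 + 50 + 40 + 40 + 30 = 850.
Lower bound: ⌈850/200⌉ = 5 bins.
A packing using 5 bins:
  bin 1: 160 + 40 = 200
  bin 2: 150 + 50 = 200
  bin 3: 140 + 40 = 180
  bin 4: 120 + 30 = 150
  bin 5: 120 = 120
This matches the lower bound, so 5 is optimal.

5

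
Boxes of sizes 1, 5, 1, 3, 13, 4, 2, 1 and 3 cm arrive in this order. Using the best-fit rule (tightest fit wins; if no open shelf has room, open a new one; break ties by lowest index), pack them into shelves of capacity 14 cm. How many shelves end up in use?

3

  1 → shelf 1 (new)  [load 1/14]
  5 → shelf 1  [load 6/14]
  1 → shelf 1  [load 7/14]
  3 → shelf 1  [load 10/14]
  13 → shelf 2 (new)  [load 13/14]
  4 → shelf 1  [load 14/14]
  2 → shelf 3 (new)  [load 2/14]
  1 → shelf 2  [load 14/14]
  3 → shelf 3  [load 5/14]
3 shelves opened.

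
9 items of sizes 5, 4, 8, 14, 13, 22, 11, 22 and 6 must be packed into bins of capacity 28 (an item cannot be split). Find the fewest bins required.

4

Total = 22 + 22 + 14 + 13 + 11 + 8 + 6 + 5 + 4 = 105.
Lower bound: ⌈105/28⌉ = 4 bins.
A packing using 4 bins:
  bin 1: 22 + 6 = 28
  bin 2: 22 + 5 = 27
  bin 3: 14 + 13 = 27
  bin 4: 11 + 8 + 4 = 23
This matches the lower bound, so 4 is optimal.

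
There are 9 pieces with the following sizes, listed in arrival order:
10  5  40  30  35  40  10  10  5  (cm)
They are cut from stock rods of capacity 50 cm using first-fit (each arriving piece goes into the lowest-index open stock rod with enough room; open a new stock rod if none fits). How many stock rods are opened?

  10 → stock rod 1 (new)  [load 10/50]
  5 → stock rod 1  [load 15/50]
  40 → stock rod 2 (new)  [load 40/50]
  30 → stock rod 1  [load 45/50]
  35 → stock rod 3 (new)  [load 35/50]
  40 → stock rod 4 (new)  [load 40/50]
  10 → stock rod 2  [load 50/50]
  10 → stock rod 3  [load 45/50]
  5 → stock rod 1  [load 50/50]
4 stock rods opened.

4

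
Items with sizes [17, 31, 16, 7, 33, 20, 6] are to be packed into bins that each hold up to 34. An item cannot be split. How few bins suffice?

4

Total = 33 + 31 + 20 + 17 + 16 + 7 + 6 = 130.
Lower bound: ⌈130/34⌉ = 4 bins.
A packing using 4 bins:
  bin 1: 33 = 33
  bin 2: 31 = 31
  bin 3: 20 + 7 + 6 = 33
  bin 4: 17 + 16 = 33
This matches the lower bound, so 4 is optimal.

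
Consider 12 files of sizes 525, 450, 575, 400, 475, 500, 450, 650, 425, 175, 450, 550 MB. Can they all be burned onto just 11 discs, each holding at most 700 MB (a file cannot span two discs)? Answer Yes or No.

Yes

A valid assignment using 11 discs:
  disc 1: 650 = 650
  disc 2: 575 = 575
  disc 3: 550 = 550
  disc 4: 525 + 175 = 700
  disc 5: 500 = 500
  disc 6: 475 = 475
  disc 7: 450 = 450
  disc 8: 450 = 450
  disc 9: 450 = 450
  disc 10: 425 = 425
  disc 11: 400 = 400
Every load is within 700 MB, so 11 discs suffice.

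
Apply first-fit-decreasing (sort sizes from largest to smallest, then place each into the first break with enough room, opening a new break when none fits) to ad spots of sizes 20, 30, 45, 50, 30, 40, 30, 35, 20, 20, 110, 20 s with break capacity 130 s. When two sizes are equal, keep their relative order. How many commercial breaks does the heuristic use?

Sorted descending: 110, 50, 45, 40, 35, 30, 30, 30, 20, 20, 20, 20.
  110 → break 1 (new)  [load 110/130]
  50 → break 2 (new)  [load 50/130]
  45 → break 2  [load 95/130]
  40 → break 3 (new)  [load 40/130]
  35 → break 2  [load 130/130]
  30 → break 3  [load 70/130]
  30 → break 3  [load 100/130]
  30 → break 3  [load 130/130]
  20 → break 1  [load 130/130]
  20 → break 4 (new)  [load 20/130]
  20 → break 4  [load 40/130]
  20 → break 4  [load 60/130]
4 commercial breaks opened.

4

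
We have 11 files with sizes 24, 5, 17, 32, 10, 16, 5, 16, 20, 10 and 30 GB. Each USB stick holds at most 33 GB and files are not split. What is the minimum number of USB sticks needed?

Total = 32 + 30 + 24 + 20 + 17 + 16 + 16 + 10 + 10 + 5 + 5 = 185 GB.
Lower bound: ⌈185/33⌉ = 6 USB sticks.
A packing using 6 USB sticks:
  USB stick 1: 32 = 32
  USB stick 2: 30 = 30
  USB stick 3: 24 + 5 = 29
  USB stick 4: 20 + 10 = 30
  USB stick 5: 17 + 16 = 33
  USB stick 6: 16 + 10 + 5 = 31
This matches the lower bound, so 6 is optimal.

6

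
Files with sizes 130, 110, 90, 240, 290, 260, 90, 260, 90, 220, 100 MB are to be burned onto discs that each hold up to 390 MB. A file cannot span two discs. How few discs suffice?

6

Total = 290 + 260 + 260 + 240 + 220 + 130 + 110 + 100 + 90 + 90 + 90 = 1880 MB.
Lower bound: ⌈1880/390⌉ = 5 discs.
A packing using 6 discs:
  disc 1: 290 + 100 = 390
  disc 2: 260 + 130 = 390
  disc 3: 260 + 110 = 370
  disc 4: 240 + 90 = 330
  disc 5: 220 + 90 = 310
  disc 6: 90 = 90
No arrangement into 5 discs stays within capacity, so 6 is optimal.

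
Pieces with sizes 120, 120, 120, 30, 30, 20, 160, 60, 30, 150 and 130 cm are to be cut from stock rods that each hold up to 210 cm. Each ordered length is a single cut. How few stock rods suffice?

6

Total = 160 + 150 + 130 + 120 + 120 + 120 + 60 + 30 + 30 + 30 + 20 = 970 cm.
Lower bound: ⌈970/210⌉ = 5 stock rods.
Also, 6 pieces each exceed 105 cm, and no two of those can share a stock rod, so at least 6 stock rods are needed.
A packing using 6 stock rods:
  stock rod 1: 160 + 30 + 20 = 210
  stock rod 2: 150 + 60 = 210
  stock rod 3: 130 + 30 + 30 = 190
  stock rod 4: 120 = 120
  stock rod 5: 120 = 120
  stock rod 6: 120 = 120
This matches the lower bound, so 6 is optimal.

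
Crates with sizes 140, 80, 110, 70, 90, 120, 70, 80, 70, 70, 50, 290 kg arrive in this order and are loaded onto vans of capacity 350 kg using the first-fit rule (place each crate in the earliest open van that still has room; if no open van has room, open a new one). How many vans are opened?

4

  140 → van 1 (new)  [load 140/350]
  80 → van 1  [load 220/350]
  110 → van 1  [load 330/350]
  70 → van 2 (new)  [load 70/350]
  90 → van 2  [load 160/350]
  120 → van 2  [load 280/350]
  70 → van 2  [load 350/350]
  80 → van 3 (new)  [load 80/350]
  70 → van 3  [load 150/350]
  70 → van 3  [load 220/350]
  50 → van 3  [load 270/350]
  290 → van 4 (new)  [load 290/350]
4 vans opened.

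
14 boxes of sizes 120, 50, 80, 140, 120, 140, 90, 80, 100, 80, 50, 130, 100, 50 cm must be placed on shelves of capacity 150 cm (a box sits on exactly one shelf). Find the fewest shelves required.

Total = 140 + 140 + 130 + 120 + 120 + 100 + 100 + 90 + 80 + 80 + 80 + 50 + 50 + 50 = 1330 cm.
Lower bound: ⌈1330/150⌉ = 9 shelves.
Also, 11 boxes each exceed 75 cm, and no two of those can share a shelf, so at least 11 shelves are needed.
A packing using 11 shelves:
  shelf 1: 140 = 140
  shelf 2: 140 = 140
  shelf 3: 130 = 130
  shelf 4: 120 = 120
  shelf 5: 120 = 120
  shelf 6: 100 + 50 = 150
  shelf 7: 100 + 50 = 150
  shelf 8: 90 + 50 = 140
  shelf 9: 80 = 80
  shelf 10: 80 = 80
  shelf 11: 80 = 80
This matches the lower bound, so 11 is optimal.

11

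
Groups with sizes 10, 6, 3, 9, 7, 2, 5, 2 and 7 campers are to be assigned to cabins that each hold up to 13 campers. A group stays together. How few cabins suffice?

4

Total = 10 + 9 + 7 + 7 + 6 + 5 + 3 + 2 + 2 = 51 campers.
Lower bound: ⌈51/13⌉ = 4 cabins.
A packing using 4 cabins:
  cabin 1: 10 + 3 = 13
  cabin 2: 9 + 2 + 2 = 13
  cabin 3: 7 + 6 = 13
  cabin 4: 7 + 5 = 12
This matches the lower bound, so 4 is optimal.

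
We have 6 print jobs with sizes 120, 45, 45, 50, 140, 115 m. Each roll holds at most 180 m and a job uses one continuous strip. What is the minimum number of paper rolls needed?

Total = 140 + 120 + 115 + 50 + 45 + 45 = 515 m.
Lower bound: ⌈515/180⌉ = 3 paper rolls.
A packing using 4 paper rolls:
  roll 1: 140 = 140
  roll 2: 120 + 50 = 170
  roll 3: 115 + 45 = 160
  roll 4: 45 = 45
No arrangement into 3 paper rolls stays within capacity, so 4 is optimal.

4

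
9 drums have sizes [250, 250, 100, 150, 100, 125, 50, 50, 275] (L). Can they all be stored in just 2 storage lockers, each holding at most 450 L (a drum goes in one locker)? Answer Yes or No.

No

Total = 1350 L; ⌈1350/450⌉ = 3.
At least 3 storage lockers are required, but only 2 are allowed.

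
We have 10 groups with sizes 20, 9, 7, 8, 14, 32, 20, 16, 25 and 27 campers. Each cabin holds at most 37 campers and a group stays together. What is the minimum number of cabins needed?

Total = 32 + 27 + 25 + 20 + 20 + 16 + 14 + 9 + 8 + 7 = 178 campers.
Lower bound: ⌈178/37⌉ = 5 cabins.
A packing using 6 cabins:
  cabin 1: 32 = 32
  cabin 2: 27 + 9 = 36
  cabin 3: 25 + 8 = 33
  cabin 4: 20 + 16 = 36
  cabin 5: 20 + 14 = 34
  cabin 6: 7 = 7
No arrangement into 5 cabins stays within capacity, so 6 is optimal.

6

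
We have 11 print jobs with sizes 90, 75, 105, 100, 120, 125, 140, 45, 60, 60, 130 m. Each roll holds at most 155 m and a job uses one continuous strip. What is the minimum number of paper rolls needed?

8

Total = 140 + 130 + 125 + 120 + 105 + 100 + 90 + 75 + 60 + 60 + 45 = 1050 m.
Lower bound: ⌈1050/155⌉ = 7 paper rolls.
A packing using 8 paper rolls:
  roll 1: 140 = 140
  roll 2: 130 = 130
  roll 3: 125 = 125
  roll 4: 120 = 120
  roll 5: 105 + 45 = 150
  roll 6: 100 = 100
  roll 7: 90 + 60 = 150
  roll 8: 75 + 60 = 135
No arrangement into 7 paper rolls stays within capacity, so 8 is optimal.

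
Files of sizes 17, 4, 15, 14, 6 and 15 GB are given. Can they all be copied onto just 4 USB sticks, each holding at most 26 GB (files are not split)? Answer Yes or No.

Yes

A valid assignment using 4 USB sticks:
  USB stick 1: 17 + 6 = 23
  USB stick 2: 15 + 4 = 19
  USB stick 3: 15 = 15
  USB stick 4: 14 = 14
Every load is within 26 GB, so 4 USB sticks suffice.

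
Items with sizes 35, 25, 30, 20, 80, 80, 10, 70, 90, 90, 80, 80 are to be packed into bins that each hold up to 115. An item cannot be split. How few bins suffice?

Total = 90 + 90 + 80 + 80 + 80 + 80 + 70 + 35 + 30 + 25 + 20 + 10 = 690.
Lower bound: ⌈690/115⌉ = 6 bins.
Also, 7 items each exceed 115/2, and no two of those can share a bin, so at least 7 bins are needed.
A packing using 7 bins:
  bin 1: 90 + 25 = 115
  bin 2: 90 + 20 = 110
  bin 3: 80 + 35 = 115
  bin 4: 80 + 30 = 110
  bin 5: 80 + 10 = 90
  bin 6: 80 = 80
  bin 7: 70 = 70
This matches the lower bound, so 7 is optimal.

7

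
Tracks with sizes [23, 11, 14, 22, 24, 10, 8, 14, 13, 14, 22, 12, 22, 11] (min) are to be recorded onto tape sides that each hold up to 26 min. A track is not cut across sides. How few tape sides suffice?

10

Total = 24 + 23 + 22 + 22 + 22 + 14 + 14 + 14 + 13 + 12 + 11 + 11 + 10 + 8 = 220 min.
Lower bound: ⌈220/26⌉ = 9 tape sides.
A packing using 10 tape sides:
  side 1: 24 = 24
  side 2: 23 = 23
  side 3: 22 = 22
  side 4: 22 = 22
  side 5: 22 = 22
  side 6: 14 + 12 = 26
  side 7: 14 + 11 = 25
  side 8: 14 + 11 = 25
  side 9: 13 + 10 = 23
  side 10: 8 = 8
No arrangement into 9 tape sides stays within capacity, so 10 is optimal.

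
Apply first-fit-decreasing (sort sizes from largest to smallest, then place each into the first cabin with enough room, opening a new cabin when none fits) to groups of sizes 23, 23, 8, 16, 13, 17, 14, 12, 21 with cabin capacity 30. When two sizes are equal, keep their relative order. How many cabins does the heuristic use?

Sorted descending: 23, 23, 21, 17, 16, 14, 13, 12, 8.
  23 → cabin 1 (new)  [load 23/30]
  23 → cabin 2 (new)  [load 23/30]
  21 → cabin 3 (new)  [load 21/30]
  17 → cabin 4 (new)  [load 17/30]
  16 → cabin 5 (new)  [load 16/30]
  14 → cabin 5  [load 30/30]
  13 → cabin 4  [load 30/30]
  12 → cabin 6 (new)  [load 12/30]
  8 → cabin 3  [load 29/30]
6 cabins opened.

6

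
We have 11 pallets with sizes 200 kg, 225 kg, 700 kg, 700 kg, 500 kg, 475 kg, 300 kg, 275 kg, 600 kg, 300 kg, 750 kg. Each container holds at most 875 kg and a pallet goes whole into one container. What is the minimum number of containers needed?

7

Total = 750 + 700 + 700 + 600 + 500 + 475 + 300 + 300 + 275 + 225 + 200 = 5025 kg.
Lower bound: ⌈5025/875⌉ = 6 containers.
A packing using 7 containers:
  container 1: 750 = 750
  container 2: 700 = 700
  container 3: 700 = 700
  container 4: 600 + 275 = 875
  container 5: 500 + 300 = 800
  container 6: 475 + 300 = 775
  container 7: 225 + 200 = 425
No arrangement into 6 containers stays within capacity, so 7 is optimal.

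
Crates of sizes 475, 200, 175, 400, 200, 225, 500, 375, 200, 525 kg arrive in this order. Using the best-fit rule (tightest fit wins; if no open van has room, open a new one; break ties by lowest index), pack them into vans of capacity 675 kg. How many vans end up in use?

  475 → van 1 (new)  [load 475/675]
  200 → van 1  [load 675/675]
  175 → van 2 (new)  [load 175/675]
  400 → van 2  [load 575/675]
  200 → van 3 (new)  [load 200/675]
  225 → van 3  [load 425/675]
  500 → van 4 (new)  [load 500/675]
  375 → van 5 (new)  [load 375/675]
  200 → van 3  [load 625/675]
  525 → van 6 (new)  [load 525/675]
6 vans opened.

6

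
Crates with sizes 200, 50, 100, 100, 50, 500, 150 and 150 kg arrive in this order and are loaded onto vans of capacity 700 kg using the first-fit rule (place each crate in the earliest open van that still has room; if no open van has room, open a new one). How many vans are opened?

2

  200 → van 1 (new)  [load 200/700]
  50 → van 1  [load 250/700]
  100 → van 1  [load 350/700]
  100 → van 1  [load 450/700]
  50 → van 1  [load 500/700]
  500 → van 2 (new)  [load 500/700]
  150 → van 1  [load 650/700]
  150 → van 2  [load 650/700]
2 vans opened.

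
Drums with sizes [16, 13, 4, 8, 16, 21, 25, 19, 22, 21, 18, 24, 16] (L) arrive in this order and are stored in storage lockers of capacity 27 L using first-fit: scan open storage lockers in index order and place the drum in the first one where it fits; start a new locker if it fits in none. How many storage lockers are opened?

  16 → locker 1 (new)  [load 16/27]
  13 → locker 2 (new)  [load 13/27]
  4 → locker 1  [load 20/27]
  8 → locker 2  [load 21/27]
  16 → locker 3 (new)  [load 16/27]
  21 → locker 4 (new)  [load 21/27]
  25 → locker 5 (new)  [load 25/27]
  19 → locker 6 (new)  [load 19/27]
  22 → locker 7 (new)  [load 22/27]
  21 → locker 8 (new)  [load 21/27]
  18 → locker 9 (new)  [load 18/27]
  24 → locker 10 (new)  [load 24/27]
  16 → locker 11 (new)  [load 16/27]
11 storage lockers opened.

11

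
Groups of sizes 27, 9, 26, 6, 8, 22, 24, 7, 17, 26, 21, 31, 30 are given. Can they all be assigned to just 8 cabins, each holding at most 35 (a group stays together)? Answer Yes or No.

No

Total = 254; ⌈254/35⌉ = 8.
The bound of 8 does not rule out 8, but exhaustive search shows no assignment into 8 cabins of capacity 35 exists — the minimum is 9.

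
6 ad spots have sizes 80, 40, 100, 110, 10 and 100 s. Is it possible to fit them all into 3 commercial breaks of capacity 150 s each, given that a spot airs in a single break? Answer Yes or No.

Total = 440 s; ⌈440/150⌉ = 3.
4 ad spots each exceed half the capacity and cannot share a break, forcing at least 4 commercial breaks.
At least 4 commercial breaks are required, but only 3 are allowed.

No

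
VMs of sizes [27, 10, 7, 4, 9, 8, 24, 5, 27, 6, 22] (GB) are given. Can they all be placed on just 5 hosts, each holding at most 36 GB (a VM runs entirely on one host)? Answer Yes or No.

A valid assignment using 5 hosts:
  host 1: 27 + 9 = 36
  host 2: 27 + 8 = 35
  host 3: 24 + 10 = 34
  host 4: 22 + 7 + 6 = 35
  host 5: 5 + 4 = 9
Every load is within 36 GB, so 5 hosts suffice.

Yes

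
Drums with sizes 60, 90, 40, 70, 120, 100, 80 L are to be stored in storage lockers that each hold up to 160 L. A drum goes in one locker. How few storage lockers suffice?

4

Total = 120 + 100 + 90 + 80 + 70 + 60 + 40 = 560 L.
Lower bound: ⌈560/160⌉ = 4 storage lockers.
A packing using 4 storage lockers:
  locker 1: 120 + 40 = 160
  locker 2: 100 + 60 = 160
  locker 3: 90 + 70 = 160
  locker 4: 80 = 80
This matches the lower bound, so 4 is optimal.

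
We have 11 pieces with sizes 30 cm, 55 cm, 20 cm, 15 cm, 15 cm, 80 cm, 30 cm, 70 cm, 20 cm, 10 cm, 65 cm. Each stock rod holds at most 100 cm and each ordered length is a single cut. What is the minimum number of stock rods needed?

5

Total = 80 + 70 + 65 + 55 + 30 + 30 + 20 + 20 + 15 + 15 + 10 = 410 cm.
Lower bound: ⌈410/100⌉ = 5 stock rods.
A packing using 5 stock rods:
  stock rod 1: 80 + 20 = 100
  stock rod 2: 70 + 30 = 100
  stock rod 3: 65 + 30 = 95
  stock rod 4: 55 + 20 + 15 + 10 = 100
  stock rod 5: 15 = 15
This matches the lower bound, so 5 is optimal.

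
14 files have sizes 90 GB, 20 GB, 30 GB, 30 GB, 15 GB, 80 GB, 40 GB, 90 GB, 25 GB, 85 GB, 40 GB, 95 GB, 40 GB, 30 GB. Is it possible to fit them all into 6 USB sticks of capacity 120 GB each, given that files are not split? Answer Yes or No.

A valid assignment using 6 USB sticks:
  USB stick 1: 95 + 25 = 120
  USB stick 2: 90 + 30 = 120
  USB stick 3: 90 + 30 = 120
  USB stick 4: 85 + 30 = 115
  USB stick 5: 80 + 40 = 120
  USB stick 6: 40 + 40 + 20 + 15 = 115
Every load is within 120 GB, so 6 USB sticks suffice.

Yes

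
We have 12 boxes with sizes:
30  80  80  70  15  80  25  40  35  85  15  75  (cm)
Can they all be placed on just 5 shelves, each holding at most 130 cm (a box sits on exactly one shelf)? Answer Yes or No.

Total = 630 cm; ⌈630/130⌉ = 5.
6 boxes each exceed half the capacity and cannot share a shelf, forcing at least 6 shelves.
At least 6 shelves are required, but only 5 are allowed.

No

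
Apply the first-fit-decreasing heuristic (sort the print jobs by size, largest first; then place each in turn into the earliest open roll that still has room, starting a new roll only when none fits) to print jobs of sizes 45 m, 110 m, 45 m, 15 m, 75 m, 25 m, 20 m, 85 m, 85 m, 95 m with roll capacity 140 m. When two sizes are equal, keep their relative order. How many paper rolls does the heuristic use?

Sorted descending: 110, 95, 85, 85, 75, 45, 45, 25, 20, 15.
  110 → roll 1 (new)  [load 110/140]
  95 → roll 2 (new)  [load 95/140]
  85 → roll 3 (new)  [load 85/140]
  85 → roll 4 (new)  [load 85/140]
  75 → roll 5 (new)  [load 75/140]
  45 → roll 2  [load 140/140]
  45 → roll 3  [load 130/140]
  25 → roll 1  [load 135/140]
  20 → roll 4  [load 105/140]
  15 → roll 4  [load 120/140]
5 paper rolls opened.

5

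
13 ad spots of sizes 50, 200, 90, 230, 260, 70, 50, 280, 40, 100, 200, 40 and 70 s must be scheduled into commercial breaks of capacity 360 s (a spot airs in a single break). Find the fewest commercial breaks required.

Total = 280 + 260 + 230 + 200 + 200 + 100 + 90 + 70 + 70 + 50 + 50 + 40 + 40 = 1680 s.
Lower bound: ⌈1680/360⌉ = 5 commercial breaks.
A packing using 5 commercial breaks:
  break 1: 280 + 70 = 350
  break 2: 260 + 100 = 360
  break 3: 230 + 90 + 40 = 360
  break 4: 200 + 70 + 50 + 40 = 360
  break 5: 200 + 50 = 250
This matches the lower bound, so 5 is optimal.

5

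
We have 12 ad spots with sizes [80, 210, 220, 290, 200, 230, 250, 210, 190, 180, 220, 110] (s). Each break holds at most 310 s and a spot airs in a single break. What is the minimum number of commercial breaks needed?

10

Total = 290 + 250 + 230 + 220 + 220 + 210 + 210 + 200 + 190 + 180 + 110 + 80 = 2390 s.
Lower bound: ⌈2390/310⌉ = 8 commercial breaks.
Also, 10 ad spots each exceed 155 s, and no two of those can share a break, so at least 10 commercial breaks are needed.
A packing using 10 commercial breaks:
  break 1: 290 = 290
  break 2: 250 = 250
  break 3: 230 + 80 = 310
  break 4: 220 = 220
  break 5: 220 = 220
  break 6: 210 = 210
  break 7: 210 = 210
  break 8: 200 + 110 = 310
  break 9: 190 = 190
  break 10: 180 = 180
This matches the lower bound, so 10 is optimal.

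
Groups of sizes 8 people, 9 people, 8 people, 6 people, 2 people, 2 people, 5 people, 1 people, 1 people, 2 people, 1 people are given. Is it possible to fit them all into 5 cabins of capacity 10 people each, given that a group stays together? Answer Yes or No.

Yes

A valid assignment using 5 cabins:
  cabin 1: 9 + 1 = 10
  cabin 2: 8 + 2 = 10
  cabin 3: 8 + 2 = 10
  cabin 4: 6 + 2 + 1 + 1 = 10
  cabin 5: 5 = 5
Every load is within 10 people, so 5 cabins suffice.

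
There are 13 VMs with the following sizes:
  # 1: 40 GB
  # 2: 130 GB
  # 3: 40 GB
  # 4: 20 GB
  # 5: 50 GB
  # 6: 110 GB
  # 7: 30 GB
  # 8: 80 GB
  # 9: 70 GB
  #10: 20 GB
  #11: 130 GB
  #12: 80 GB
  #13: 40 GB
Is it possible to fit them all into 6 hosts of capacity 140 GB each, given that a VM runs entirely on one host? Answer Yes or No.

Total = 840 GB; ⌈840/140⌉ = 6.
The bound of 6 does not rule out 6, but exhaustive search shows no assignment into 6 hosts of capacity 140 GB exists — the minimum is 7.

No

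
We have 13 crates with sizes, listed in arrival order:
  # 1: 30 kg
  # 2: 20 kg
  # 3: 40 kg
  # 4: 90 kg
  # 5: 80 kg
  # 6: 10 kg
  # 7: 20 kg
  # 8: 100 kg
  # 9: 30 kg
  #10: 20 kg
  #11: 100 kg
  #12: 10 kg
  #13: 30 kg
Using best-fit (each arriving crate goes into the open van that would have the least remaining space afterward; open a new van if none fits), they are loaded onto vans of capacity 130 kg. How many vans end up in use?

  30 → van 1 (new)  [load 30/130]
  20 → van 1  [load 50/130]
  40 → van 1  [load 90/130]
  90 → van 2 (new)  [load 90/130]
  80 → van 3 (new)  [load 80/130]
  10 → van 1  [load 100/130]
  20 → van 1  [load 120/130]
  100 → van 4 (new)  [load 100/130]
  30 → van 4  [load 130/130]
  20 → van 2  [load 110/130]
  100 → van 5 (new)  [load 100/130]
  10 → van 1  [load 130/130]
  30 → van 5  [load 130/130]
5 vans opened.

5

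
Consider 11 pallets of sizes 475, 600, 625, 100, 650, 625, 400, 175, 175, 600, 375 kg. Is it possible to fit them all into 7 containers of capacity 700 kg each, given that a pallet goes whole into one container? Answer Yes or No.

No

Total = 4800 kg; ⌈4800/700⌉ = 7.
8 pallets each exceed half the capacity and cannot share a container, forcing at least 8 containers.
At least 8 containers are required, but only 7 are allowed.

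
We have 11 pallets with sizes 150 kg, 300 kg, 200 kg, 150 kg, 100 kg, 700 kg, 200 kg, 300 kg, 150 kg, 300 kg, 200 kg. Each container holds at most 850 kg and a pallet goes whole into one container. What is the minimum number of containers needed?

4

Total = 700 + 300 + 300 + 300 + 200 + 200 + 200 + 150 + 150 + 150 + 100 = 2750 kg.
Lower bound: ⌈2750/850⌉ = 4 containers.
A packing using 4 containers:
  container 1: 700 + 150 = 850
  container 2: 300 + 300 + 200 = 800
  container 3: 300 + 200 + 200 + 150 = 850
  container 4: 150 + 100 = 250
This matches the lower bound, so 4 is optimal.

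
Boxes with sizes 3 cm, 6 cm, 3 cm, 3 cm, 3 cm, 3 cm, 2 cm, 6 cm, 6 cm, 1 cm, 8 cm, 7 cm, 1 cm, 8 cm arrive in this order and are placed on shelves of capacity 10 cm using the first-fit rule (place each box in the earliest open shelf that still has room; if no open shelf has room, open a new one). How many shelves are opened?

8

  3 → shelf 1 (new)  [load 3/10]
  6 → shelf 1  [load 9/10]
  3 → shelf 2 (new)  [load 3/10]
  3 → shelf 2  [load 6/10]
  3 → shelf 2  [load 9/10]
  3 → shelf 3 (new)  [load 3/10]
  2 → shelf 3  [load 5/10]
  6 → shelf 4 (new)  [load 6/10]
  6 → shelf 5 (new)  [load 6/10]
  1 → shelf 1  [load 10/10]
  8 → shelf 6 (new)  [load 8/10]
  7 → shelf 7 (new)  [load 7/10]
  1 → shelf 2  [load 10/10]
  8 → shelf 8 (new)  [load 8/10]
8 shelves opened.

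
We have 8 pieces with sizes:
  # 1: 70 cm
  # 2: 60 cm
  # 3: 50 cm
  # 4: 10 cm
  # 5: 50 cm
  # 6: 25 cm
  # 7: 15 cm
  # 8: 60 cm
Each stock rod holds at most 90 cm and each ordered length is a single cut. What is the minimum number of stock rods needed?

5

Total = 70 + 60 + 60 + 50 + 50 + 25 + 15 + 10 = 340 cm.
Lower bound: ⌈340/90⌉ = 4 stock rods.
Also, 5 pieces each exceed 45 cm, and no two of those can share a stock rod, so at least 5 stock rods are needed.
A packing using 5 stock rods:
  stock rod 1: 70 + 15 = 85
  stock rod 2: 60 + 25 = 85
  stock rod 3: 60 + 10 = 70
  stock rod 4: 50 = 50
  stock rod 5: 50 = 50
This matches the lower bound, so 5 is optimal.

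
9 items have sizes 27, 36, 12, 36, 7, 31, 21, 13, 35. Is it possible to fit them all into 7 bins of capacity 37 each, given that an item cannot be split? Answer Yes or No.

A valid assignment using 7 bins:
  bin 1: 36 = 36
  bin 2: 36 = 36
  bin 3: 35 = 35
  bin 4: 31 = 31
  bin 5: 27 + 7 = 34
  bin 6: 21 + 13 = 34
  bin 7: 12 = 12
Every load is within 37, so 7 bins suffice.

Yes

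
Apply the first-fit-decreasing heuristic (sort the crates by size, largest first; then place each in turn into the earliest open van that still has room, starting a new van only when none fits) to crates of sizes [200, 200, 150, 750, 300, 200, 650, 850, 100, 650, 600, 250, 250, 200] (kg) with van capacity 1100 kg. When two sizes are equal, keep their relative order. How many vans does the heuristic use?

Sorted descending: 850, 750, 650, 650, 600, 300, 250, 250, 200, 200, 200, 200, 150, 100.
  850 → van 1 (new)  [load 850/1100]
  750 → van 2 (new)  [load 750/1100]
  650 → van 3 (new)  [load 650/1100]
  650 → van 4 (new)  [load 650/1100]
  600 → van 5 (new)  [load 600/1100]
  300 → van 2  [load 1050/1100]
  250 → van 1  [load 1100/1100]
  250 → van 3  [load 900/1100]
  200 → van 3  [load 1100/1100]
  200 → van 4  [load 850/1100]
  200 → van 4  [load 1050/1100]
  200 → van 5  [load 800/1100]
  150 → van 5  [load 950/1100]
  100 → van 5  [load 1050/1100]
5 vans opened.

5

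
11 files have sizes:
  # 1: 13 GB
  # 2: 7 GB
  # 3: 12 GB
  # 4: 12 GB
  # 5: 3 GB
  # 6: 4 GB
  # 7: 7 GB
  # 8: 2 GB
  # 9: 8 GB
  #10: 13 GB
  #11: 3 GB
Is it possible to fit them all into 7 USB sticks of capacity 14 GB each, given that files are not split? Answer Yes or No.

Yes

A valid assignment using 7 USB sticks:
  USB stick 1: 13 = 13
  USB stick 2: 13 = 13
  USB stick 3: 12 + 2 = 14
  USB stick 4: 12 = 12
  USB stick 5: 8 + 4 = 12
  USB stick 6: 7 + 7 = 14
  USB stick 7: 3 + 3 = 6
Every load is within 14 GB, so 7 USB sticks suffice.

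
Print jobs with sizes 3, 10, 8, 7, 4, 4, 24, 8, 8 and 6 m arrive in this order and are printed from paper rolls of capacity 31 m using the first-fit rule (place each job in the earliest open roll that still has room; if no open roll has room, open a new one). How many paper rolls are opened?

3

  3 → roll 1 (new)  [load 3/31]
  10 → roll 1  [load 13/31]
  8 → roll 1  [load 21/31]
  7 → roll 1  [load 28/31]
  4 → roll 2 (new)  [load 4/31]
  4 → roll 2  [load 8/31]
  24 → roll 3 (new)  [load 24/31]
  8 → roll 2  [load 16/31]
  8 → roll 2  [load 24/31]
  6 → roll 2  [load 30/31]
3 paper rolls opened.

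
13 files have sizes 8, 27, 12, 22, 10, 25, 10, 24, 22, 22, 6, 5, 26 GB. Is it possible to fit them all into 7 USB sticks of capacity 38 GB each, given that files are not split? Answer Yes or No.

Yes

A valid assignment using 7 USB sticks:
  USB stick 1: 27 + 10 = 37
  USB stick 2: 26 + 12 = 38
  USB stick 3: 25 + 10 = 35
  USB stick 4: 24 + 8 + 6 = 38
  USB stick 5: 22 + 5 = 27
  USB stick 6: 22 = 22
  USB stick 7: 22 = 22
Every load is within 38 GB, so 7 USB sticks suffice.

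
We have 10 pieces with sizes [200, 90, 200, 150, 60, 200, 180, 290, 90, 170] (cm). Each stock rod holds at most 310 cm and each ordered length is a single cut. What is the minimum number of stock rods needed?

Total = 290 + 200 + 200 + 200 + 180 + 170 + 150 + 90 + 90 + 60 = 1630 cm.
Lower bound: ⌈1630/310⌉ = 6 stock rods.
A packing using 7 stock rods:
  stock rod 1: 290 = 290
  stock rod 2: 200 + 90 = 290
  stock rod 3: 200 + 90 = 290
  stock rod 4: 200 + 60 = 260
  stock rod 5: 180 = 180
  stock rod 6: 170 = 170
  stock rod 7: 150 = 150
No arrangement into 6 stock rods stays within capacity, so 7 is optimal.

7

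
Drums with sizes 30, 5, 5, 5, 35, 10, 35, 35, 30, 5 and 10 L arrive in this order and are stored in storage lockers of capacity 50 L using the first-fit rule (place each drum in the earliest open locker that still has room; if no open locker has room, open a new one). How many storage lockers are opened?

5

  30 → locker 1 (new)  [load 30/50]
  5 → locker 1  [load 35/50]
  5 → locker 1  [load 40/50]
  5 → locker 1  [load 45/50]
  35 → locker 2 (new)  [load 35/50]
  10 → locker 2  [load 45/50]
  35 → locker 3 (new)  [load 35/50]
  35 → locker 4 (new)  [load 35/50]
  30 → locker 5 (new)  [load 30/50]
  5 → locker 1  [load 50/50]
  10 → locker 3  [load 45/50]
5 storage lockers opened.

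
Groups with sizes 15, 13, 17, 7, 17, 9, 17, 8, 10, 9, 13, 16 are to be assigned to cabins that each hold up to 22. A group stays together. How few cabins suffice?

8

Total = 17 + 17 + 17 + 16 + 15 + 13 + 13 + 10 + 9 + 9 + 8 + 7 = 151.
Lower bound: ⌈151/22⌉ = 7 cabins.
A packing using 8 cabins:
  cabin 1: 17 = 17
  cabin 2: 17 = 17
  cabin 3: 17 = 17
  cabin 4: 16 = 16
  cabin 5: 15 + 7 = 22
  cabin 6: 13 + 9 = 22
  cabin 7: 13 + 9 = 22
  cabin 8: 10 + 8 = 18
No arrangement into 7 cabins stays within capacity, so 8 is optimal.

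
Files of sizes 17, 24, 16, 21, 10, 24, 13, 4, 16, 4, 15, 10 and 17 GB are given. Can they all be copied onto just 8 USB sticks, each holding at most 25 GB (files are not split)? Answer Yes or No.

Total = 191 GB; ⌈191/25⌉ = 8.
9 files each exceed half the capacity and cannot share a USB stick, forcing at least 9 USB sticks.
At least 9 USB sticks are required, but only 8 are allowed.

No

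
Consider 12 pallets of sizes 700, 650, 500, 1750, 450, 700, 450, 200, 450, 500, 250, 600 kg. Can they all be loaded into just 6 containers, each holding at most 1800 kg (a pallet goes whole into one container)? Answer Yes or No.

Yes

A valid assignment using 5 containers:
  container 1: 1750 = 1750
  container 2: 700 + 700 + 250 = 1650
  container 3: 650 + 600 + 500 = 1750
  container 4: 500 + 450 + 450 + 200 = 1600
  container 5: 450 = 450
That uses only 5 ≤ 6, so 6 containers are enough.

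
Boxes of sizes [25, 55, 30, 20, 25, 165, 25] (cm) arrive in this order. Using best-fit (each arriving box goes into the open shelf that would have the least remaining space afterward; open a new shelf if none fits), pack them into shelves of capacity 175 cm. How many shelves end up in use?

3

  25 → shelf 1 (new)  [load 25/175]
  55 → shelf 1  [load 80/175]
  30 → shelf 1  [load 110/175]
  20 → shelf 1  [load 130/175]
  25 → shelf 1  [load 155/175]
  165 → shelf 2 (new)  [load 165/175]
  25 → shelf 3 (new)  [load 25/175]
3 shelves opened.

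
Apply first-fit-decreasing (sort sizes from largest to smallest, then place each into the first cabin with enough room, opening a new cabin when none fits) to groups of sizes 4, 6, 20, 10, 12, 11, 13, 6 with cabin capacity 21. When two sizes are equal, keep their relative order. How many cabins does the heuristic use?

Sorted descending: 20, 13, 12, 11, 10, 6, 6, 4.
  20 → cabin 1 (new)  [load 20/21]
  13 → cabin 2 (new)  [load 13/21]
  12 → cabin 3 (new)  [load 12/21]
  11 → cabin 4 (new)  [load 11/21]
  10 → cabin 4  [load 21/21]
  6 → cabin 2  [load 19/21]
  6 → cabin 3  [load 18/21]
  4 → cabin 5 (new)  [load 4/21]
5 cabins opened.

5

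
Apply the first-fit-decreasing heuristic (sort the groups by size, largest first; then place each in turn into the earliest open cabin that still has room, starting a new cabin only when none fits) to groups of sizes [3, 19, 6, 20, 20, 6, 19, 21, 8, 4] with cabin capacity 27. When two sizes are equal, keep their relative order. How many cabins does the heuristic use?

5

Sorted descending: 21, 20, 20, 19, 19, 8, 6, 6, 4, 3.
  21 → cabin 1 (new)  [load 21/27]
  20 → cabin 2 (new)  [load 20/27]
  20 → cabin 3 (new)  [load 20/27]
  19 → cabin 4 (new)  [load 19/27]
  19 → cabin 5 (new)  [load 19/27]
  8 → cabin 4  [load 27/27]
  6 → cabin 1  [load 27/27]
  6 → cabin 2  [load 26/27]
  4 → cabin 3  [load 24/27]
  3 → cabin 3  [load 27/27]
5 cabins opened.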